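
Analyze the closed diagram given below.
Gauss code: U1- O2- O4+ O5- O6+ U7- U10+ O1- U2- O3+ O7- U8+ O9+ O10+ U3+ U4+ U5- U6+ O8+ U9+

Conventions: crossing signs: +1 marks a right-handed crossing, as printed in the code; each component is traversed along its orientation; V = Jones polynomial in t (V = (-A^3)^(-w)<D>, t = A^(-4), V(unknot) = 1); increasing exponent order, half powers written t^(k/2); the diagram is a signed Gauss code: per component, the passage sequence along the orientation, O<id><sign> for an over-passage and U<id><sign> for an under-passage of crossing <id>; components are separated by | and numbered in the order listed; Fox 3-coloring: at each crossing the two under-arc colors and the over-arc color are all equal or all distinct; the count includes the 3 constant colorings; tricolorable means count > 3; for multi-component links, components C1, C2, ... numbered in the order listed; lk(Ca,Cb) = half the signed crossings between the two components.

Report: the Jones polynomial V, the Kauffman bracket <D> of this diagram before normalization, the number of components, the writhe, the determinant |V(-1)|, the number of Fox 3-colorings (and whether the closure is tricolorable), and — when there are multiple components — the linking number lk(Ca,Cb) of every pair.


V(t) = -t^-1 + 2 - t + 2t^2 - t^3 + t^4 - t^5
bracket: -A^-14 + A^-10 - A^-6 + 2A^-2 - A^2 + 2A^6 - A^10, w = +2
1 component, writhe +2, over 10 crossings
det 9, colorings 9 of 3^10 — tricolorable
observation: V spans 6 powers of t: at least 6 crossings in any diagram


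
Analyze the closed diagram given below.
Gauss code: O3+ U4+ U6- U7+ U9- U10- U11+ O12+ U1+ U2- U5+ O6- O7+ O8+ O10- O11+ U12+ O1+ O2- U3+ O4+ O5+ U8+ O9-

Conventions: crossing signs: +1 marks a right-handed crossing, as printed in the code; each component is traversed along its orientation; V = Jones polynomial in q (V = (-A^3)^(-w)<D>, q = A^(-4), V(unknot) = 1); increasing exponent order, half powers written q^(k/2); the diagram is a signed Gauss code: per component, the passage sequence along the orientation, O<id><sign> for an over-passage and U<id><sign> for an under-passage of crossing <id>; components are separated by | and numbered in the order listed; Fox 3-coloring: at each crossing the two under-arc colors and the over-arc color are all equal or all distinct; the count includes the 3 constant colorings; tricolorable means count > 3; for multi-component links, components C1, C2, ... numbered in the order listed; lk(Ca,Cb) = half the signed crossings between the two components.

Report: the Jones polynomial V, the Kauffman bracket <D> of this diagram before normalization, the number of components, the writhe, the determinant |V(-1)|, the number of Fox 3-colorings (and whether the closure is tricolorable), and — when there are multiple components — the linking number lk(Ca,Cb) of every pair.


V = q - q^2 + 2q^3 - q^4 + q^5 - q^6
<D> = -A^-12 + A^-8 - A^-4 + 2 - A^4 + A^8 (w = +4)
1 component over 12 crossings, w = +4
3 Fox colorings among 3^12, |V(-1)| = 7: not tricolorable
why: det 7 = |V(-1)|; not divisible by 3, so not tricolorable


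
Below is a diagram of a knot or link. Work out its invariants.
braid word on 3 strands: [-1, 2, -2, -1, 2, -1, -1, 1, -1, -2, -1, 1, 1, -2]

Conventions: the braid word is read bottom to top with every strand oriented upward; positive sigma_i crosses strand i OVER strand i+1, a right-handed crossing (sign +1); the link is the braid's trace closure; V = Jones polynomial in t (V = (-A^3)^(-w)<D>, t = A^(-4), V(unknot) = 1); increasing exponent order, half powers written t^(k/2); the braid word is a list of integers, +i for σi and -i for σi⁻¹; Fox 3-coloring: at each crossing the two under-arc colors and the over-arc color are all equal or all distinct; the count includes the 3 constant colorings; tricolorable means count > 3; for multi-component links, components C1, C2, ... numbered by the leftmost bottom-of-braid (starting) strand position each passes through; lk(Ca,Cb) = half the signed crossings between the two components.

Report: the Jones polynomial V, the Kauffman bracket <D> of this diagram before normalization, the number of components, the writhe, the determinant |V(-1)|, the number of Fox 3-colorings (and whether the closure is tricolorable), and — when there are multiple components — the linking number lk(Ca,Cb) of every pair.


Jones polynomial: V(t) = t^-7 - 2t^-6 + 2t^-5 - 3t^-4 + 3t^-3 - 2t^-2 + 2t^-1
<D> = 2A^-8 - 2A^-4 + 3 - 3A^4 + 2A^8 - 2A^12 + A^16; writhe -4
components 1, writhe -4 (14 crossings)
3-colorings: 9 of 3^14, det 15 — tricolorable
note: w = -4 shifts under R1 moves; the (-A^3)^(4) factor cancels that in V


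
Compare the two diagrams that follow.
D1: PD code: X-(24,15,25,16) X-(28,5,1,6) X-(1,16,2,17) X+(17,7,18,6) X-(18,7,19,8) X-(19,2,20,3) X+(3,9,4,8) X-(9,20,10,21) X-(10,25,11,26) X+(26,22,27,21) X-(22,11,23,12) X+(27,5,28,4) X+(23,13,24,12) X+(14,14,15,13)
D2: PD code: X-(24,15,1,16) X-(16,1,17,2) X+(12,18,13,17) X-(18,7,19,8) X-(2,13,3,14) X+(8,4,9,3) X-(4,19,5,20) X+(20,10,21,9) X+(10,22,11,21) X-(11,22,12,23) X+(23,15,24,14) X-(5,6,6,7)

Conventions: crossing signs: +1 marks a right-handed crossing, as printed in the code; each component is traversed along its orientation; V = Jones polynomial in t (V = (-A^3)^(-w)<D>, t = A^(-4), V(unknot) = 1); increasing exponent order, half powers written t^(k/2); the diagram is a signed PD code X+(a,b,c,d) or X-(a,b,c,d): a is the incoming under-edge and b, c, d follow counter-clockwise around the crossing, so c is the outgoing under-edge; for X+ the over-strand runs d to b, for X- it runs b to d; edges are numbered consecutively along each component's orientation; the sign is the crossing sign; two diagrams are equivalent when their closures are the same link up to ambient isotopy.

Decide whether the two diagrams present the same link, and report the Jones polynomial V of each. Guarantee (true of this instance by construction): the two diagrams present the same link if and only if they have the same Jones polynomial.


equivalent: no
D1 (bracket A^-2 - A^2 + 2A^6 - A^10 + A^14 - A^18; 14 crossings at w = -2): V = -t^-6 + t^-5 - t^-4 + 2t^-3 - t^-2 + t^-1
D2 (bracket -A^-18 + 3A^-14 - 3A^-10 + 4A^-6 - 4A^-2 + 3A^2 - 2A^6 + A^10; 12 crossings at w = -2): V = t^-4 - 2t^-3 + 3t^-2 - 4t^-1 + 4 - 3t + 3t^2 - t^3
key observation: V(t) takes 2 values over 2 diagrams, fixing the grouping


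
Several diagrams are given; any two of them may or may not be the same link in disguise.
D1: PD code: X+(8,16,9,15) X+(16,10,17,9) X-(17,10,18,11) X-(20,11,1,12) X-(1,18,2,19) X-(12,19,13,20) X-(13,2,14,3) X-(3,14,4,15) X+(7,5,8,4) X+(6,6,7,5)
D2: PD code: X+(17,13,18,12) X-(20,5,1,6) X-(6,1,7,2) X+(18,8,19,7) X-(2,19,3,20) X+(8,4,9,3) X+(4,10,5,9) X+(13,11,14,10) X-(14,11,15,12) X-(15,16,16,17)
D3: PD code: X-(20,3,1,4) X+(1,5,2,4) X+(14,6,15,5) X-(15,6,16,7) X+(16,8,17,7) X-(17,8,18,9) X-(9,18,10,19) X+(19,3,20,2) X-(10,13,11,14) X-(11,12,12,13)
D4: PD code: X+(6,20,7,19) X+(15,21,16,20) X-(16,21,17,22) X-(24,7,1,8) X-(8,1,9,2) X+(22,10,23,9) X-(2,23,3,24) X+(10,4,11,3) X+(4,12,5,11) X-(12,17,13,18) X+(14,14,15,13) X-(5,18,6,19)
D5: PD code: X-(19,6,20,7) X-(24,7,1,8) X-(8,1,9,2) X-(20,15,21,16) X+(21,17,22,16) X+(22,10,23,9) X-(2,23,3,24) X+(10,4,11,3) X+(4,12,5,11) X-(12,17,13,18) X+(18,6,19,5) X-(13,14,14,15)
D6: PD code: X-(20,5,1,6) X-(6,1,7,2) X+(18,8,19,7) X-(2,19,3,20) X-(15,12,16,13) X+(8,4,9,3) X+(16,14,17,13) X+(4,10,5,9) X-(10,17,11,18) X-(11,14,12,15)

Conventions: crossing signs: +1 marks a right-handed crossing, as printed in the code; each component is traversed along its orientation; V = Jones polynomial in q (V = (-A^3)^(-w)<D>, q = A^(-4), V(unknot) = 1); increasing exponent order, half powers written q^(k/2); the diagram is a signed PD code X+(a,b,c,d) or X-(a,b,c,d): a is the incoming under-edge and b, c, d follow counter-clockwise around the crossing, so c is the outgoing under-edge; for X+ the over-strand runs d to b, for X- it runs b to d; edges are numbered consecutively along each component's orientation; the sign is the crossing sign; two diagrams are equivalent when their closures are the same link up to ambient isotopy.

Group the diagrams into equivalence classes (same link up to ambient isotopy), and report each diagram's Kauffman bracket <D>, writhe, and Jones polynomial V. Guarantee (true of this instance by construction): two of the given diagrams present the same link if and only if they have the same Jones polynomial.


classes: {D1} | {D3} | {D2, D4, D5, D6}
V(D1) = -q^-4 + q^-3 + q^-1  [10 crossings, <D> = A^-2 + A^6 - A^10, w = -2]
V(D2) = -q^-3 + 2q^-2 - 2q^-1 + 3 - 2q + 2q^2 - q^3  [10 crossings, <D> = -A^-12 + 2A^-8 - 2A^-4 + 3 - 2A^4 + 2A^8 - A^12, w = 0]
V(D3) = 1  (w -2, c 10, <D> = A^-6)
V(D4) = -q^-3 + 2q^-2 - 2q^-1 + 3 - 2q + 2q^2 - q^3  [12 crossings, <D> = -A^-12 + 2A^-8 - 2A^-4 + 3 - 2A^4 + 2A^8 - A^12, w = 0]
D5 (bracket -A^-18 + 2A^-14 - 2A^-10 + 3A^-6 - 2A^-2 + 2A^2 - A^6; 12 crossings at w = -2): V = -q^-3 + 2q^-2 - 2q^-1 + 3 - 2q + 2q^2 - q^3
V(D6) = -q^-3 + 2q^-2 - 2q^-1 + 3 - 2q + 2q^2 - q^3  (w -2, c 10, <D> = -A^-18 + 2A^-14 - 2A^-10 + 3A^-6 - 2A^-2 + 2A^2 - A^6)
insight: 3 classes among 6 diagrams; unequal V(q) rules out equality


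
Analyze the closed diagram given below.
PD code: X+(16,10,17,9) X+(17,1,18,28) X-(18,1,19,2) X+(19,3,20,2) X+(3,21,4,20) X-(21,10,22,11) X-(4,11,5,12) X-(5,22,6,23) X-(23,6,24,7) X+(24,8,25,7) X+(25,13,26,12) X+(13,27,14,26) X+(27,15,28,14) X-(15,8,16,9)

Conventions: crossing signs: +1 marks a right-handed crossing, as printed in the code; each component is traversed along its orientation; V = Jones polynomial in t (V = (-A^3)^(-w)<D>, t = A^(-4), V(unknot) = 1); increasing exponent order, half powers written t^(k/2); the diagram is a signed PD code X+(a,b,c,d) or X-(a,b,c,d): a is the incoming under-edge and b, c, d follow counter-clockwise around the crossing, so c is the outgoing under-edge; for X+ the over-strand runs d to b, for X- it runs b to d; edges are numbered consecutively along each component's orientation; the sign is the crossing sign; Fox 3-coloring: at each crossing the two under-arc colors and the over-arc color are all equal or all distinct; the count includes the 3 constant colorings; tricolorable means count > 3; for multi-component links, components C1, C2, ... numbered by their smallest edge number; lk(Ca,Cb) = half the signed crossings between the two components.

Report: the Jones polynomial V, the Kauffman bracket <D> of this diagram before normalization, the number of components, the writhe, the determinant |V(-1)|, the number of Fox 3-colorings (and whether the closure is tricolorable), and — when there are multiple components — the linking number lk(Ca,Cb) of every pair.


Jones polynomial: V(t) = t + t^3 - t^4
<D> = -A^-10 + A^-6 + A^2; writhe +2
components 1, writhe +2 (14 crossings)
3-colorings: 9 of 3^14, det 3 — tricolorable
note: w = +2 shifts under R1 moves; the (-A^3)^(-2) factor cancels that in V


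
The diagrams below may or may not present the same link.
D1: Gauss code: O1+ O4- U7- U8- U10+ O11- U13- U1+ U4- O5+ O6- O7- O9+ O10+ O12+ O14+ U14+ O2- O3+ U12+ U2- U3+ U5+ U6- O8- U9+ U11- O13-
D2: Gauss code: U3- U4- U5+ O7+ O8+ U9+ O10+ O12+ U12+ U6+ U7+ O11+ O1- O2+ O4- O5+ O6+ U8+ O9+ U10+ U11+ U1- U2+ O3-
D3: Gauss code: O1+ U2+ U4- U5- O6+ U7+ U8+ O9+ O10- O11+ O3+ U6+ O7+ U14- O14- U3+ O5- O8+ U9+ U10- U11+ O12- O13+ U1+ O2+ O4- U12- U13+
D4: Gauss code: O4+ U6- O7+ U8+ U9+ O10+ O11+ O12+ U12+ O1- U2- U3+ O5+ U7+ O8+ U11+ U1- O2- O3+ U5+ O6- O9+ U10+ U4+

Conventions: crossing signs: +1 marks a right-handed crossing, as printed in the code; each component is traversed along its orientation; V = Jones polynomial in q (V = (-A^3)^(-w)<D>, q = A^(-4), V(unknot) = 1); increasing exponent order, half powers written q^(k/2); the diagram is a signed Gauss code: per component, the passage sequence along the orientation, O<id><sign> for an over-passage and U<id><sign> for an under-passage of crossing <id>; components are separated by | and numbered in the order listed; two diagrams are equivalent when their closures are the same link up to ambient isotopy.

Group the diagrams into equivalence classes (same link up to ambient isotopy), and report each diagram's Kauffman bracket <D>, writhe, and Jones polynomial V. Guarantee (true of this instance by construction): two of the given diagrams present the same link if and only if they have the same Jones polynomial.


grouping into links: {D1} | {D2} | {D3, D4}
V(D1) = -q^-4 + q^-3 + q^-1  (w 0, c 14, <D> = A^4 + A^12 - A^16)
V(D2) = q^2 + q^4 - q^5 + q^6 - q^7  (w +6, c 12, <D> = -A^-10 + A^-6 - A^-2 + A^2 + A^10)
D3 (bracket -A^-12 + A^-8 - A^-4 + 2 - A^4 + A^8; 14 crossings at w = +4): V = q - q^2 + 2q^3 - q^4 + q^5 - q^6
V(D4) = q - q^2 + 2q^3 - q^4 + q^5 - q^6  [12 crossings, <D> = -A^-6 + A^-2 - A^2 + 2A^6 - A^10 + A^14, w = +6]
why: V(q) takes 3 values over 4 diagrams, fixing the grouping


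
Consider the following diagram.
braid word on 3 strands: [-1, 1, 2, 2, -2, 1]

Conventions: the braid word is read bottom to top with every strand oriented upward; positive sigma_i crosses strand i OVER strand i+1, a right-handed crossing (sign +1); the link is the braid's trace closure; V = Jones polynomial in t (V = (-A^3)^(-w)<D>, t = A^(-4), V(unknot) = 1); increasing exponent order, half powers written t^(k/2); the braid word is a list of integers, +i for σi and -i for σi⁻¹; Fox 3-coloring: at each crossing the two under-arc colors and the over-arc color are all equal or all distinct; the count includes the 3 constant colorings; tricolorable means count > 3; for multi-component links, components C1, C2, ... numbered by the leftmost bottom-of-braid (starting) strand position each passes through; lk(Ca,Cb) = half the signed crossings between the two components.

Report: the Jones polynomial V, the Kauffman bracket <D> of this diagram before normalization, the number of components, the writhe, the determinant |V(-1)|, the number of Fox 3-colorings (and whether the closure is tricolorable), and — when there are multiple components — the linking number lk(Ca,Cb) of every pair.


V(t) = 1
bracket: A^6, w = +2
1 component, writhe +2, over 6 crossings
det 1, colorings 3 of 3^6 — not tricolorable
observation: |V(-1)| = 1: so not tricolorable, since 3 does not divide 1


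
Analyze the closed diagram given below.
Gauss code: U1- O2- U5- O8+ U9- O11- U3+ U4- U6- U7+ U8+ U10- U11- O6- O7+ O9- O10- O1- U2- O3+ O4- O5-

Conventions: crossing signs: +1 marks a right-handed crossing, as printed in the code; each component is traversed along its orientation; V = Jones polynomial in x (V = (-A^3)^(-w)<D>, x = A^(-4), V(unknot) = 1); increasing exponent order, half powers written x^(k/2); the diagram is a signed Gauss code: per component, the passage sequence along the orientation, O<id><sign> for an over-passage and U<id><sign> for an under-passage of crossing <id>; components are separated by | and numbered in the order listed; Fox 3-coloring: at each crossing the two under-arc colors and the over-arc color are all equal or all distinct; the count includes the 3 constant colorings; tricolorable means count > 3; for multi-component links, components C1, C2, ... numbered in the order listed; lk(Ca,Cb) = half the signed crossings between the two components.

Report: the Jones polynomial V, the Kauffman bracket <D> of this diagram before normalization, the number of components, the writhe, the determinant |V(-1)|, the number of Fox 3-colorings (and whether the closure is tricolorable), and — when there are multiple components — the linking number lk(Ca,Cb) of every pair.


V(x) = -x^-4 + x^-3 + x^-1
bracket: -A^-11 - A^-3 + A, w = -5
1 component, writhe -5, over 11 crossings
det 3, colorings 9 of 3^11 — tricolorable
observation: V spans 3 powers of x: at least 3 crossings in any diagram


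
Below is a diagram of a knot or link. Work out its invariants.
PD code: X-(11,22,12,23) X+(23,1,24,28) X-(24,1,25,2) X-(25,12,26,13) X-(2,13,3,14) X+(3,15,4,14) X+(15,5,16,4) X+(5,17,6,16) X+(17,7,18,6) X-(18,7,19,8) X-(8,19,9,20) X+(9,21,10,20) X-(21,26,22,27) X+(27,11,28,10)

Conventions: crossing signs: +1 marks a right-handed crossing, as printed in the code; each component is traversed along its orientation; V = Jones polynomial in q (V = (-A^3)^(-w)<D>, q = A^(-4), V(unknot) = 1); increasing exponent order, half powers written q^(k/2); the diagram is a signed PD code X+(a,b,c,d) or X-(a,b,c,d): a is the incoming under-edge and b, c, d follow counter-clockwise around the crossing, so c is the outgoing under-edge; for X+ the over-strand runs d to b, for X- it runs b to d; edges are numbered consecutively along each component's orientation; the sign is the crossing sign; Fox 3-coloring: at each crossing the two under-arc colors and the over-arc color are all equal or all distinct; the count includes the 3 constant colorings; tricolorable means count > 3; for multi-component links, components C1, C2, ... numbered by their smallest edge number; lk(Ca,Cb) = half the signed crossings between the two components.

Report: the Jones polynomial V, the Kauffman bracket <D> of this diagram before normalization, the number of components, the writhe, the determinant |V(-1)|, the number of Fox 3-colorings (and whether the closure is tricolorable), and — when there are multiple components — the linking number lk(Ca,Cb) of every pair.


V(q) = -q^-3 + 2q^-2 - 2q^-1 + 3 - 2q + 2q^2 - q^3
bracket: -A^-12 + 2A^-8 - 2A^-4 + 3 - 2A^4 + 2A^8 - A^12, w = 0
1 component, writhe 0, over 14 crossings
det 13, colorings 3 of 3^14 — not tricolorable
observation: V is palindromic (span 6, det 13): q -> 1/q fixes it; necessary, not sufficient, for amphichirality


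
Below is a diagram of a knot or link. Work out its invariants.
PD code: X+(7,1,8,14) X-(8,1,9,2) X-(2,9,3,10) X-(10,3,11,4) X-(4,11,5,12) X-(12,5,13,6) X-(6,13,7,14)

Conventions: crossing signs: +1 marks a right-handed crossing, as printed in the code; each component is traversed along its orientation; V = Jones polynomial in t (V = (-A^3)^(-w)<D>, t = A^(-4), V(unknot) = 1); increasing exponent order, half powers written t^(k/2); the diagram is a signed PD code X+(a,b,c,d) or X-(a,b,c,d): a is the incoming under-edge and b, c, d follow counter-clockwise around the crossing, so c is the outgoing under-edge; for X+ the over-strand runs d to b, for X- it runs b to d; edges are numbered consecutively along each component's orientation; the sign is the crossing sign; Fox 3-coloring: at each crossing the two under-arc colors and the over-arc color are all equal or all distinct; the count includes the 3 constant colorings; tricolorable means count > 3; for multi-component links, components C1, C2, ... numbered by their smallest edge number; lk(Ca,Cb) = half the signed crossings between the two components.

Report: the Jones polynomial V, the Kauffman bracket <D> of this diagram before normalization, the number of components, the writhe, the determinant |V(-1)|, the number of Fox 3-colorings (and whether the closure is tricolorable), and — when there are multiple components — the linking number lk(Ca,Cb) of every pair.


Jones polynomial: V(t) = -t^-7 + t^-6 - t^-5 + t^-4 + t^-2
<D> = -A^-7 - A + A^5 - A^9 + A^13; writhe -5
components 1, writhe -5 (7 crossings)
3-colorings: 3 of 3^7, det 5 — not tricolorable
note: w = -5 shifts under R1 moves; the (-A^3)^(5) factor cancels that in V


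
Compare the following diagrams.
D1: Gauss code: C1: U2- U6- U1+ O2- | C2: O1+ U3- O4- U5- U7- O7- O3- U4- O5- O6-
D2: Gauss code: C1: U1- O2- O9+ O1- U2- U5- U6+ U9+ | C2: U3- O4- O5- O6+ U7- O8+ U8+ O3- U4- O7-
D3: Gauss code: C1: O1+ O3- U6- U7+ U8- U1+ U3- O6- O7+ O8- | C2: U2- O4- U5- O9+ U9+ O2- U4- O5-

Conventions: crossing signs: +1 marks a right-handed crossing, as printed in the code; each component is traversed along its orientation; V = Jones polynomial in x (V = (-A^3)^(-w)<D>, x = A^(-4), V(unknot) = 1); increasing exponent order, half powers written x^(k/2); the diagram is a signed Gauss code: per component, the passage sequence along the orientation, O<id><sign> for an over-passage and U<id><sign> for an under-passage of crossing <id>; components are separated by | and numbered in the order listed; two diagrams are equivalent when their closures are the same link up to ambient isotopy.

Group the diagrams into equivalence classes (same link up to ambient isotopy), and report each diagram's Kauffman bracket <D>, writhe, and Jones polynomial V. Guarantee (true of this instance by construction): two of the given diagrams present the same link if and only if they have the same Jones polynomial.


equivalence classes: {D1, D2, D3}
D1 (bracket A^-13 + A^-9 + A^-5 - A^3; 7 crossings at w = -5): V = x^(-9/2) - x^(-5/2) - x^(-3/2) - x^(-1/2)
V(D2) = x^(-9/2) - x^(-5/2) - x^(-3/2) - x^(-1/2)  [9 crossings, <D> = A^-7 + A^-3 + A - A^9, w = -3]
V(D3) = x^(-9/2) - x^(-5/2) - x^(-3/2) - x^(-1/2)  (w -3, c 9, <D> = A^-7 + A^-3 + A - A^9)
observation: all 3 diagrams share one V(x), hence one class


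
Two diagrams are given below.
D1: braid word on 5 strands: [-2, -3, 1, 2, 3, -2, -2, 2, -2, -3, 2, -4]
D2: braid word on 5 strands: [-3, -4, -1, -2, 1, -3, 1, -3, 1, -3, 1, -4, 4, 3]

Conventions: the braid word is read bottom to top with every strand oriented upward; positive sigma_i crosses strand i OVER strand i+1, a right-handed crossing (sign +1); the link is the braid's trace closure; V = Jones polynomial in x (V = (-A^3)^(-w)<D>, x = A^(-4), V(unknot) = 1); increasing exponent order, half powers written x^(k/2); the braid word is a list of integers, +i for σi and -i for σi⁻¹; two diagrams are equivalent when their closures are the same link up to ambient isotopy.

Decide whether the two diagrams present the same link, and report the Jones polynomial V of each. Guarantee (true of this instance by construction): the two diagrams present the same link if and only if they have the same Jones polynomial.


equivalent: no
V(D1) = -x^-4 + x^-3 + x^-1  (w -2, c 12, <D> = A^-2 + A^6 - A^10)
D2 (bracket -A^-18 + A^-14 - A^-10 + 3A^-6 - A^-2 + A^2 - A^6; 14 crossings at w = -2): V = -x^-3 + x^-2 - x^-1 + 3 - x + x^2 - x^3
why: V(x) takes 2 values over 2 diagrams, fixing the grouping


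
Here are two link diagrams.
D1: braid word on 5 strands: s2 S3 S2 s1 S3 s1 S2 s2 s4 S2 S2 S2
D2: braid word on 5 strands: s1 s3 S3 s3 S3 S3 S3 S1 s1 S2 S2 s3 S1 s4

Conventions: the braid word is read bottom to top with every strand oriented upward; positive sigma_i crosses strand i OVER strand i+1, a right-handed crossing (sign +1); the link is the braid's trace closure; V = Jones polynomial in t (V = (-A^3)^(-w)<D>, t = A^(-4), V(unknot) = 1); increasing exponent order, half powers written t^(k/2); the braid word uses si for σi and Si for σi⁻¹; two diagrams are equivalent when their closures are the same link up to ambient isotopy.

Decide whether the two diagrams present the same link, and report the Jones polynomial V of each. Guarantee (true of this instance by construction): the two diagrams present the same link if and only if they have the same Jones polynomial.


same link: no
V(D1) = t^-5 - t^-4 + 2t^-3 - t^-2 + 2t^-1 + t  [12 crossings, <D> = A^-10 + 2A^-2 - A^2 + 2A^6 - A^10 + A^14, w = -2]
V(D2) = t^-3 + t^-2 + t^-1 + 1  [14 crossings, <D> = A^-6 + A^-2 + A^2 + A^6, w = -2]
insight: 2 classes among 2 diagrams; unequal V(t) rules out equality


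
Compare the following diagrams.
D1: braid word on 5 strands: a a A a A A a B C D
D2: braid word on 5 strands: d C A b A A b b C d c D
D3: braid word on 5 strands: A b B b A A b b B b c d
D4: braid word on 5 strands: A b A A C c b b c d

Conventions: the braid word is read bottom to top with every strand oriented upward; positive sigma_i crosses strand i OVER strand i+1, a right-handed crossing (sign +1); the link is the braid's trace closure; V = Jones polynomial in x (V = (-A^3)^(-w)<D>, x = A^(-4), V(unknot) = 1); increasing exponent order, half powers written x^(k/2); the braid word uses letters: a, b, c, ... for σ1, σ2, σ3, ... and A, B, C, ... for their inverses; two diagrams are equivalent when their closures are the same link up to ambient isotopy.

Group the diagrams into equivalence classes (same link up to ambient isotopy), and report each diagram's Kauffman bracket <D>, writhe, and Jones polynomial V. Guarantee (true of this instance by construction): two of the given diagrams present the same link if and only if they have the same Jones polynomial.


grouping into links: {D1} | {D2, D3, D4}
V(D1) = 1  (w -2, c 10, <D> = A^-6)
D2 (bracket -A^-12 + 2A^-8 - 2A^-4 + 3 - 2A^4 + 2A^8 - A^12; 12 crossings at w = 0): V = -x^-3 + 2x^-2 - 2x^-1 + 3 - 2x + 2x^2 - x^3
V(D3) = -x^-3 + 2x^-2 - 2x^-1 + 3 - 2x + 2x^2 - x^3  [12 crossings, <D> = -A^-6 + 2A^-2 - 2A^2 + 3A^6 - 2A^10 + 2A^14 - A^18, w = +2]
V(D4) = -x^-3 + 2x^-2 - 2x^-1 + 3 - 2x + 2x^2 - x^3  (w +2, c 10, <D> = -A^-6 + 2A^-2 - 2A^2 + 3A^6 - 2A^10 + 2A^14 - A^18)
why: comparing 4 Jones polynomials yields 2 groups


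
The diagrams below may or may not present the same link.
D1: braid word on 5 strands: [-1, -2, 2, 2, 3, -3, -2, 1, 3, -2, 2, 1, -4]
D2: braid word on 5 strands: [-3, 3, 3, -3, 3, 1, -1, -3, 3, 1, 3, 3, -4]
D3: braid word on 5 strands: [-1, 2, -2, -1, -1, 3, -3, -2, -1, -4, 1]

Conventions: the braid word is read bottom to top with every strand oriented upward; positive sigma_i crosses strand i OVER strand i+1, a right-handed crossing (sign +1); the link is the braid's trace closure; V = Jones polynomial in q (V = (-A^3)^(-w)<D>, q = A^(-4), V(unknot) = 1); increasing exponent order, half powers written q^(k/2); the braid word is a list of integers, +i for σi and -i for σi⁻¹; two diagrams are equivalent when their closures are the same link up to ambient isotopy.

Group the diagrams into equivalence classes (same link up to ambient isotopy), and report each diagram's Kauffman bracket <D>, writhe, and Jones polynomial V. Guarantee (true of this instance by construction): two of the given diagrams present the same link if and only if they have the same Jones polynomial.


classes: {D1} | {D2} | {D3}
V(D1) = -q^(-1/2) - q^(1/2)  [13 crossings, <D> = A + A^5, w = +1]
V(D2) = -q^(1/2) - q^(3/2) - q^(5/2) + q^(9/2)  (w +3, c 13, <D> = -A^-9 + A^-1 + A^3 + A^7)
D3 (bracket A^-13 + A^-9 + A^-5 - A^3; 11 crossings at w = -5): V = q^(-9/2) - q^(-5/2) - q^(-3/2) - q^(-1/2)
note: comparing 3 Jones polynomials yields 3 groups


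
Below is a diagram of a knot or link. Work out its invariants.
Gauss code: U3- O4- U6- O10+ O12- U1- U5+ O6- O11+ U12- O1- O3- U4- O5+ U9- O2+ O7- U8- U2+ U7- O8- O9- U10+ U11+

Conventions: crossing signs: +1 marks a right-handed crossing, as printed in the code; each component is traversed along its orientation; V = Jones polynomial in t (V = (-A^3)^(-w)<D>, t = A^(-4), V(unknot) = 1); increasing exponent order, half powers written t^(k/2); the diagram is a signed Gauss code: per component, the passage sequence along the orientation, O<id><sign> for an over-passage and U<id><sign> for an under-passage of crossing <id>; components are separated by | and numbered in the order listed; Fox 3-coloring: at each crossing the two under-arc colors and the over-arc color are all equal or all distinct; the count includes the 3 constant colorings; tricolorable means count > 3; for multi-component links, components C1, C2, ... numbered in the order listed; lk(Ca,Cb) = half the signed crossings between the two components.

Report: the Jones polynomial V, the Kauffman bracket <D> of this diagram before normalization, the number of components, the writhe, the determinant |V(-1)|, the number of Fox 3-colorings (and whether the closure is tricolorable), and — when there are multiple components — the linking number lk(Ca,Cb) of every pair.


Jones polynomial: V(t) = t^-5 - 2t^-4 + 2t^-3 - 2t^-2 + 2t^-1 - 1 + t
<D> = A^-16 - A^-12 + 2A^-8 - 2A^-4 + 2 - 2A^4 + A^8; writhe -4
components 1, writhe -4 (12 crossings)
3-colorings: 3 of 3^12, det 11 — not tricolorable
note: |V(-1)| = 11: so not tricolorable, since 3 does not divide 11


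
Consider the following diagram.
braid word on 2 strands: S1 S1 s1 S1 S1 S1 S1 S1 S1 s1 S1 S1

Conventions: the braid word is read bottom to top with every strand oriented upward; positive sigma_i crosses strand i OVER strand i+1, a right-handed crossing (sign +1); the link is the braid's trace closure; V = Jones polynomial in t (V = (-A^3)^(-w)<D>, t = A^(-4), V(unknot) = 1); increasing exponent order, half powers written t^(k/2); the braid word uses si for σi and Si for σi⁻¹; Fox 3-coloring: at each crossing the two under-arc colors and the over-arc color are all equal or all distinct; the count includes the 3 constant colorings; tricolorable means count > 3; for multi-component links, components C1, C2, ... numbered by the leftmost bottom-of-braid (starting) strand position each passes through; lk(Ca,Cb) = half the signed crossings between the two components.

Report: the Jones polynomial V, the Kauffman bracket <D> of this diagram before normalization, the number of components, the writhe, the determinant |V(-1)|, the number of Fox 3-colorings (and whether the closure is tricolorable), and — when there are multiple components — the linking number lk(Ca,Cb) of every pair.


V(t) = -t^(-23/2) + t^(-21/2) - t^(-19/2) + t^(-17/2) - t^(-15/2) + t^(-13/2) - t^(-11/2) - t^(-7/2)
bracket: -A^-10 - A^-2 + A^2 - A^6 + A^10 - A^14 + A^18 - A^22, w = -8
2 components, writhe -8, over 12 crossings
lk(C1,C2) = -4
det 8, colorings 3 of 3^12 — not tricolorable
observation: inverse pairs cancel, leaving σ1⁻¹ σ1⁻¹ σ1⁻¹ σ1⁻¹ σ1⁻¹ σ1⁻¹ σ1⁻¹ σ1⁻¹


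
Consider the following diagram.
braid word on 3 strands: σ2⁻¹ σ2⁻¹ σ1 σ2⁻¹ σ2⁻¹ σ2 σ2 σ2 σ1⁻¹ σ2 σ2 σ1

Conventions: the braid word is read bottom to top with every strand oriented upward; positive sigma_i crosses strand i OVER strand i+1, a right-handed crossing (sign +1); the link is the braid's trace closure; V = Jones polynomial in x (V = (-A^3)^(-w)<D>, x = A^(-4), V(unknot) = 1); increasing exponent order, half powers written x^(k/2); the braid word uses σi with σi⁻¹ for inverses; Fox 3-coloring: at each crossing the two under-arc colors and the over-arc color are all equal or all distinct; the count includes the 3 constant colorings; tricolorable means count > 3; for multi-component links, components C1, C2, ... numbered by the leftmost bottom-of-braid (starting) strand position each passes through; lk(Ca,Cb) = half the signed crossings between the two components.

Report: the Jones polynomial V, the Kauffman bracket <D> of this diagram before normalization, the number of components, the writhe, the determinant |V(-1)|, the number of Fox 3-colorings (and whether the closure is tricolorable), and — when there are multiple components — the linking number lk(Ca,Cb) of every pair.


V = -x^-1 + 2 - x + 2x^2 - x^3 + x^4 - x^5
<D> = -A^-14 + A^-10 - A^-6 + 2A^-2 - A^2 + 2A^6 - A^10 (w = +2)
1 component over 12 crossings, w = +2
9 Fox colorings among 3^12, |V(-1)| = 9: tricolorable
why: the span of V is 6, forcing >= 6 crossings in any diagram


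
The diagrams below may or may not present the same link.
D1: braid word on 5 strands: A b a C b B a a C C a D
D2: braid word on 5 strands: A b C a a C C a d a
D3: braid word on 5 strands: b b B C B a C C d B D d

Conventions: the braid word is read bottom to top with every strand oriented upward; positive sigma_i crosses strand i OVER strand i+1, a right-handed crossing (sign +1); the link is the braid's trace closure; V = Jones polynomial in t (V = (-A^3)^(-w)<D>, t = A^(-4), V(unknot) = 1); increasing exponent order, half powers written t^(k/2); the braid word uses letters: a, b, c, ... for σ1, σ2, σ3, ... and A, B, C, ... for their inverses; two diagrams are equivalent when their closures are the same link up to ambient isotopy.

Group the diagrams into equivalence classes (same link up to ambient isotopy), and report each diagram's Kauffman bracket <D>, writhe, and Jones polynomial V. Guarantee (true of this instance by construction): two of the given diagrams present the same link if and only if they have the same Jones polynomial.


grouping into links: {D1, D2} | {D3}
V(D1) = -t^-3 + t^-2 - t^-1 + 3 - t + t^2 - t^3  (w 0, c 12, <D> = -A^-12 + A^-8 - A^-4 + 3 - A^4 + A^8 - A^12)
D2 (bracket -A^-6 + A^-2 - A^2 + 3A^6 - A^10 + A^14 - A^18; 10 crossings at w = +2): V = -t^-3 + t^-2 - t^-1 + 3 - t + t^2 - t^3
V(D3) = -t^-4 + t^-3 + t^-1  [12 crossings, <D> = A^-2 + A^6 - A^10, w = -2]
why: 2 values of V(t) split the 3 diagrams


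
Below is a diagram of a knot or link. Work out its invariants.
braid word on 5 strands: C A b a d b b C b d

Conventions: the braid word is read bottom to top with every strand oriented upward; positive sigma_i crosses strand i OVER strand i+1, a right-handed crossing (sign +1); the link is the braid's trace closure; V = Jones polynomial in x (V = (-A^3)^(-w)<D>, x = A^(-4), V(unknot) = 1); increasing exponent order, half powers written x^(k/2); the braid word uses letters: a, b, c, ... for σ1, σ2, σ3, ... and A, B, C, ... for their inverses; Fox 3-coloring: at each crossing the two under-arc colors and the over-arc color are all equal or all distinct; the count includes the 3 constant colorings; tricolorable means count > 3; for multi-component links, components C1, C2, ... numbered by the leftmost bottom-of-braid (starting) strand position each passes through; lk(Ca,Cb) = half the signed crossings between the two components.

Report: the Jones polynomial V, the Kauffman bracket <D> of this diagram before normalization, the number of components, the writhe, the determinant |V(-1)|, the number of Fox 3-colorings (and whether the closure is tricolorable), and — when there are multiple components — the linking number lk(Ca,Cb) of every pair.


V(x) = x^-1 - 2 + 3x - 3x^2 + 4x^3 - 3x^4 + 2x^5 - x^6
bracket: -A^-12 + 2A^-8 - 3A^-4 + 4 - 3A^4 + 3A^8 - 2A^12 + A^16, w = +4
1 component, writhe +4, over 10 crossings
det 19, colorings 3 of 3^10 — not tricolorable
observation: |V(-1)| = 19: so not tricolorable, since 3 does not divide 19


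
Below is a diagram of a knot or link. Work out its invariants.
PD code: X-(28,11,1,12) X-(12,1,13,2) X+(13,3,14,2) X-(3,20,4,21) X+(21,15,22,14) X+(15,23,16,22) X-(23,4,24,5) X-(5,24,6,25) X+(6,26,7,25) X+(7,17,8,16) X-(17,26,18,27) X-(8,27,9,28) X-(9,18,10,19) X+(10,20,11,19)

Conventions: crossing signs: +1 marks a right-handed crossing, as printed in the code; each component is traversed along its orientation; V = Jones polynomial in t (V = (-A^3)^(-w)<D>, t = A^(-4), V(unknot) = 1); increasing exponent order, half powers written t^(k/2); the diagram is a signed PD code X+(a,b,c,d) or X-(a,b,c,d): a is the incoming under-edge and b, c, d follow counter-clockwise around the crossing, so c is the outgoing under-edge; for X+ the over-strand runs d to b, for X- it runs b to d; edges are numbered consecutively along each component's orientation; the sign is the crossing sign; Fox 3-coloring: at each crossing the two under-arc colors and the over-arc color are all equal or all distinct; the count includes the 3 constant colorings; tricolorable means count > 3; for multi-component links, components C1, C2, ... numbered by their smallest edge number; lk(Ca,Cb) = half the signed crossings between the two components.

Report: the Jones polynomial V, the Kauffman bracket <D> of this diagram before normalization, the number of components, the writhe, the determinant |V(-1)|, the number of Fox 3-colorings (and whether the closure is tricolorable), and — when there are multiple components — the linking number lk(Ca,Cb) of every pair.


Jones polynomial: V(t) = -t^-5 + t^-4 - t^-3 + 2t^-2 - t^-1 + 2 - t
<D> = -A^-10 + 2A^-6 - A^-2 + 2A^2 - A^6 + A^10 - A^14; writhe -2
components 1, writhe -2 (14 crossings)
3-colorings: 9 of 3^14, det 9 — tricolorable
note: det 9 = |V(-1)|; divisible by 3, so tricolorable


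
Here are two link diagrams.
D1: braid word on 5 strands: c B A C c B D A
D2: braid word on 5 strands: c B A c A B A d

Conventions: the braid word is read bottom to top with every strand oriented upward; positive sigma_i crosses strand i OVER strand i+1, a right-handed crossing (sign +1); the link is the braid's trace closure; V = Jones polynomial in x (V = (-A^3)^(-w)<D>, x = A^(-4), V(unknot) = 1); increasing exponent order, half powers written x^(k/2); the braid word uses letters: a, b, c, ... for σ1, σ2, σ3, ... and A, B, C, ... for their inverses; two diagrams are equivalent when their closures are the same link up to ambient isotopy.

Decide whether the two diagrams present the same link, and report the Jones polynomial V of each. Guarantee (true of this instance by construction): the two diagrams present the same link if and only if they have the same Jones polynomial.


same link: no
V(D1) = -x^-4 + x^-3 + x^-1  [8 crossings, <D> = A^-8 + 1 - A^4, w = -4]
D2 (bracket A^-10 - A^-6 + 2A^-2 - 2A^2 + 2A^6 - 2A^10 + A^14; 8 crossings at w = -2): V = x^-5 - 2x^-4 + 2x^-3 - 2x^-2 + 2x^-1 - 1 + x
note: 2 values of V(x) split the 2 diagrams


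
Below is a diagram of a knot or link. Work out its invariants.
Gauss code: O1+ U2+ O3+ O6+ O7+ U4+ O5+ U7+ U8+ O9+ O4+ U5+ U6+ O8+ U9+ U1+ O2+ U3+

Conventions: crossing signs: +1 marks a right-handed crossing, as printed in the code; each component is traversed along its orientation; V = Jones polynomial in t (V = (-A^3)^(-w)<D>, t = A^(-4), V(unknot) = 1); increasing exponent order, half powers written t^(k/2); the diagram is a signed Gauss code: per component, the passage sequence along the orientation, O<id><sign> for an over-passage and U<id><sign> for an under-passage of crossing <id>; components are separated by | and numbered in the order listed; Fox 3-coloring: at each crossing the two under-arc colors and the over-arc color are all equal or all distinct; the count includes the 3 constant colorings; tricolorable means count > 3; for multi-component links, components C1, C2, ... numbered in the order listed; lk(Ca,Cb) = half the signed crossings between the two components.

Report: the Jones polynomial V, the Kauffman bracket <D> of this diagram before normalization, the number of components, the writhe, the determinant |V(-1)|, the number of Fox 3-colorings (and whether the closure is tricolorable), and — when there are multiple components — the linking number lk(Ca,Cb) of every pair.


V(t) = t^3 + 2t^5 - 2t^6 + 2t^7 - 3t^8 + 2t^9 - 2t^10 + t^11
bracket: -A^-17 + 2A^-13 - 2A^-9 + 3A^-5 - 2A^-1 + 2A^3 - 2A^7 - A^15, w = +9
1 component, writhe +9, over 9 crossings
det 15, colorings 9 of 3^9 — tricolorable
observation: the span of V is 8, forcing >= 8 crossings in any diagram


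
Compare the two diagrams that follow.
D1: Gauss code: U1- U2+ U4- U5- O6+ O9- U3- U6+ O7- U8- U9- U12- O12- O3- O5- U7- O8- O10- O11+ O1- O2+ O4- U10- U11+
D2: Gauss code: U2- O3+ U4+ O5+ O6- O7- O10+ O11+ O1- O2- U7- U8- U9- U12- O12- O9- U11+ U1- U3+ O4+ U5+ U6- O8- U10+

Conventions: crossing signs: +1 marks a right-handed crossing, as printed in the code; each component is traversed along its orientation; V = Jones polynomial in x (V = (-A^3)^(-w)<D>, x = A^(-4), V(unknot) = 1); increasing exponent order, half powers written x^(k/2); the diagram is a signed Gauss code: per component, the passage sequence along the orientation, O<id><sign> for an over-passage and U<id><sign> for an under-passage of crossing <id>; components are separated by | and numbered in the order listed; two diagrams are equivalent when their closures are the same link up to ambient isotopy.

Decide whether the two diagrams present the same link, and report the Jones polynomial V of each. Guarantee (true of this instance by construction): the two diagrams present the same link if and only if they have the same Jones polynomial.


same link: no
V(D1) = -x^-6 + x^-5 - x^-4 + 2x^-3 - x^-2 + x^-1  [12 crossings, <D> = A^-14 - A^-10 + 2A^-6 - A^-2 + A^2 - A^6, w = -6]
D2 (bracket A^-6; 12 crossings at w = -2): V = 1
note: 2 classes among 2 diagrams; unequal V(x) rules out equality


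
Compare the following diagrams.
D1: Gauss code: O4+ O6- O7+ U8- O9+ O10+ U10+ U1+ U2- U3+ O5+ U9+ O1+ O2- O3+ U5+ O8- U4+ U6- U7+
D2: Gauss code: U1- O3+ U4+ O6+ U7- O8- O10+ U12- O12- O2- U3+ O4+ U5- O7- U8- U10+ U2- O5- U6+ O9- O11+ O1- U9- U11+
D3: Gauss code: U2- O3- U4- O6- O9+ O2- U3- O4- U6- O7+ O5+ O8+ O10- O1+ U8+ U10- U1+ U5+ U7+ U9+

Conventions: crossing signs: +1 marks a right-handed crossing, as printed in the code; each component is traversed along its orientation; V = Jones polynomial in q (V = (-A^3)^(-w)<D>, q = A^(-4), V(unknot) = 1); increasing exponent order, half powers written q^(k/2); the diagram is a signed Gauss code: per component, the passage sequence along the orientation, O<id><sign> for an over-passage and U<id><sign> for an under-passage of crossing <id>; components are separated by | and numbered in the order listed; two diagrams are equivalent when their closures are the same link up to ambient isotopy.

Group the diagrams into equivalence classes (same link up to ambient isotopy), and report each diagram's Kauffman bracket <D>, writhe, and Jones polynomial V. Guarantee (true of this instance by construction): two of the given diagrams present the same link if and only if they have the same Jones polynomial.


classes: {D1} | {D2} | {D3}
V(D1) = q + q^3 - q^4  [10 crossings, <D> = -A^-4 + 1 + A^8, w = +4]
D2 (bracket -A^-18 + 2A^-14 - 2A^-10 + 3A^-6 - 2A^-2 + 2A^2 - A^6; 12 crossings at w = -2): V = -q^-3 + 2q^-2 - 2q^-1 + 3 - 2q + 2q^2 - q^3
D3 (bracket A^4 + A^12 - A^16; 10 crossings at w = 0): V = -q^-4 + q^-3 + q^-1
note: V(q) takes 3 values over 3 diagrams, fixing the grouping
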